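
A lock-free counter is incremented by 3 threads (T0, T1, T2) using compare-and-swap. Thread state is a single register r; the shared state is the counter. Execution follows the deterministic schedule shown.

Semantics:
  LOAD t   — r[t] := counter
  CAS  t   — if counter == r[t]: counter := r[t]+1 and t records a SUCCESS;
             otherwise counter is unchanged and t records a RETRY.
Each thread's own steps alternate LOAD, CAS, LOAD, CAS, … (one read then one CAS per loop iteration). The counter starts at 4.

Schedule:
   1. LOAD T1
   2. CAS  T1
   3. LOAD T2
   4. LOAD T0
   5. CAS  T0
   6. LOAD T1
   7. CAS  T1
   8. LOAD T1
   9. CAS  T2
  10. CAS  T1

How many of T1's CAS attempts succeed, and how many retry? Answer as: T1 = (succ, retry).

   1) LOAD T1:  M=4  r_T1=4
   2) CAS  T1:  M=5  r_T1=4 ✓
   3) LOAD T2:  M=5  r_T2=5
   4) LOAD T0:  M=5  r_T0=5
   5) CAS  T0:  M=6  r_T0=5 ✓
   6) LOAD T1:  M=6  r_T1=6
   7) CAS  T1:  M=7  r_T1=6 ✓
   8) LOAD T1:  M=7  r_T1=7
   9) CAS  T2:  M=7  r_T2=5 ✗
  10) CAS  T1:  M=8  r_T1=7 ✓

T1 = (3, 0)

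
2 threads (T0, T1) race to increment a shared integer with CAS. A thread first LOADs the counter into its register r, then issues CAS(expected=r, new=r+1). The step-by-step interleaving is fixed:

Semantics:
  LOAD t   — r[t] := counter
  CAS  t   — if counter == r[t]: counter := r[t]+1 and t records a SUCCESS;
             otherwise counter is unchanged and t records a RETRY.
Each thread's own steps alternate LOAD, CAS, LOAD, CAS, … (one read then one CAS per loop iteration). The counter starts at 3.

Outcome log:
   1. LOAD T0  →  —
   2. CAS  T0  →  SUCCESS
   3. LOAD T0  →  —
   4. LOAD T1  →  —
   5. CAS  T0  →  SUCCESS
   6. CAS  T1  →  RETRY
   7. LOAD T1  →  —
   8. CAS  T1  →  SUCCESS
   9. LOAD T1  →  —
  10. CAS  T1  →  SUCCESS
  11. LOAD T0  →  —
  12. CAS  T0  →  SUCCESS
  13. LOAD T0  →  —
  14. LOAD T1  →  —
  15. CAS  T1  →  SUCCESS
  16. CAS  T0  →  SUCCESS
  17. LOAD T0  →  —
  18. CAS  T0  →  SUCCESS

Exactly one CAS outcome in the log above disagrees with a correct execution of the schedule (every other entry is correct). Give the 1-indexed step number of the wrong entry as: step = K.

step = 16

Correct run:
T0 LOAD — after: cnt=3, r=3 — load
T0 CAS — after: cnt=4, r=3 — ok
T0 LOAD — after: cnt=4, r=4 — load
T1 LOAD — after: cnt=4, r=4 — load
T0 CAS — after: cnt=5, r=4 — ok
T1 CAS — after: cnt=5, r=4 — retry
T1 LOAD — after: cnt=5, r=5 — load
T1 CAS — after: cnt=6, r=5 — ok
T1 LOAD — after: cnt=6, r=6 — load
T1 CAS — after: cnt=7, r=6 — ok
T0 LOAD — after: cnt=7, r=7 — load
T0 CAS — after: cnt=8, r=7 — ok
T0 LOAD — after: cnt=8, r=8 — load
T1 LOAD — after: cnt=8, r=8 — load
T1 CAS — after: cnt=9, r=8 — ok
T0 CAS — after: cnt=9, r=8 — retry
T0 LOAD — after: cnt=9, r=9 — load
T0 CAS — after: cnt=10, r=9 — ok
Log disagrees first at step 16.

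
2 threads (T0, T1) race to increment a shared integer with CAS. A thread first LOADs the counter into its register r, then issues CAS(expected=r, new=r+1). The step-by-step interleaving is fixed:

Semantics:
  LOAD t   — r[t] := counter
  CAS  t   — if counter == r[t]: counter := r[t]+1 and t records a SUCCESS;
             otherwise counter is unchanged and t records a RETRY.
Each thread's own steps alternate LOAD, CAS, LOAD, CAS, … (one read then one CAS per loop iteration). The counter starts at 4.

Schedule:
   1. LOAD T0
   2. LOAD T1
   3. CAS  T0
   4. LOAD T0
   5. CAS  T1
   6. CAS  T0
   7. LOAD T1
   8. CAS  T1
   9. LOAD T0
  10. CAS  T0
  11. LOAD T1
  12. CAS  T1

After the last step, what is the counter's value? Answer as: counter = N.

counter = 9

T0 LOAD — after: cnt=4, r=4 — load
T1 LOAD — after: cnt=4, r=4 — load
T0 CAS — after: cnt=5, r=4 — ok
T0 LOAD — after: cnt=5, r=5 — load
T1 CAS — after: cnt=5, r=4 — retry
T0 CAS — after: cnt=6, r=5 — ok
T1 LOAD — after: cnt=6, r=6 — load
T1 CAS — after: cnt=7, r=6 — ok
T0 LOAD — after: cnt=7, r=7 — load
T0 CAS — after: cnt=8, r=7 — ok
T1 LOAD — after: cnt=8, r=8 — load
T1 CAS — after: cnt=9, r=8 — ok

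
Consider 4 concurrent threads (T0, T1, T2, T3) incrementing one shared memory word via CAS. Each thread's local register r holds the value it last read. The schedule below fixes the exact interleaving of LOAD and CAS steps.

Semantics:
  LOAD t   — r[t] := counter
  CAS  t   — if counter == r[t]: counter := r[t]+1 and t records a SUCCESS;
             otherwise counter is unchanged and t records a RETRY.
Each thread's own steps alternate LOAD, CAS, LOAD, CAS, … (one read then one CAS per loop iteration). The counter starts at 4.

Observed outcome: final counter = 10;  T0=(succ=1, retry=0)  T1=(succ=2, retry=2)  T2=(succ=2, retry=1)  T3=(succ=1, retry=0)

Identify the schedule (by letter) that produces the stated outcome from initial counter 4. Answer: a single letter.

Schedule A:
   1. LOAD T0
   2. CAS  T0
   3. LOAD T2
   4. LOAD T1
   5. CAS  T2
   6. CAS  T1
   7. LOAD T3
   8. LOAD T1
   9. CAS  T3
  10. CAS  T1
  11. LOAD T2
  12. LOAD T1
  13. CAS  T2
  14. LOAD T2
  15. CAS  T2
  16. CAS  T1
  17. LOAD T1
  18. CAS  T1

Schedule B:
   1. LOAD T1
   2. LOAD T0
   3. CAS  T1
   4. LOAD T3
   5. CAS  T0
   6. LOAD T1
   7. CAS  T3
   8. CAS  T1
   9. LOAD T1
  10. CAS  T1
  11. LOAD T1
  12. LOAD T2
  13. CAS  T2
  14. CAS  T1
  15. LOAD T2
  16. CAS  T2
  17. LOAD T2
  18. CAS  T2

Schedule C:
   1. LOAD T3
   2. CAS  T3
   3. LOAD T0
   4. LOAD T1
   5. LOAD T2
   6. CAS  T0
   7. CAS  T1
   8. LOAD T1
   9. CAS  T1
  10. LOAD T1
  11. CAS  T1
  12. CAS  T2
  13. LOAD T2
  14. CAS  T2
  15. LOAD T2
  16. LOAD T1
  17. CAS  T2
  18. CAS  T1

C

Tracing schedule C:
1. LOAD T3 → mem=4 r[T3]=4 [LOAD]
2. CAS T3 → mem=5 r[T3]=4 [OK]
3. LOAD T0 → mem=5 r[T0]=5 [LOAD]
4. LOAD T1 → mem=5 r[T1]=5 [LOAD]
5. LOAD T2 → mem=5 r[T2]=5 [LOAD]
6. CAS T0 → mem=6 r[T0]=5 [OK]
7. CAS T1 → mem=6 r[T1]=5 [RETRY]
8. LOAD T1 → mem=6 r[T1]=6 [LOAD]
9. CAS T1 → mem=7 r[T1]=6 [OK]
10. LOAD T1 → mem=7 r[T1]=7 [LOAD]
11. CAS T1 → mem=8 r[T1]=7 [OK]
12. CAS T2 → mem=8 r[T2]=5 [RETRY]
13. LOAD T2 → mem=8 r[T2]=8 [LOAD]
14. CAS T2 → mem=9 r[T2]=8 [OK]
15. LOAD T2 → mem=9 r[T2]=9 [LOAD]
16. LOAD T1 → mem=9 r[T1]=9 [LOAD]
17. CAS T2 → mem=10 r[T2]=9 [OK]
18. CAS T1 → mem=10 r[T1]=9 [RETRY]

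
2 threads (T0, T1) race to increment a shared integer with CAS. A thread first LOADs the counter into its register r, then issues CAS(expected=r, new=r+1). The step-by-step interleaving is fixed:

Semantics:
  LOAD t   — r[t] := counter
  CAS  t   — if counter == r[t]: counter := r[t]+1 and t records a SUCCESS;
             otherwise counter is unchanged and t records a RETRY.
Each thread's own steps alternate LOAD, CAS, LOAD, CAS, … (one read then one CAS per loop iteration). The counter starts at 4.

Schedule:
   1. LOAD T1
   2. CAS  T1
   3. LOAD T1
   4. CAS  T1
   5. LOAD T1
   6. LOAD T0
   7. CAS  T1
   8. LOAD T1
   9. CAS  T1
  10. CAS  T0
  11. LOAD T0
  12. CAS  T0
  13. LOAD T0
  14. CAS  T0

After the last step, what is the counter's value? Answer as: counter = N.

counter = 10

   1) LOAD T1:  M=4  r_T1=4
   2) CAS  T1:  M=5  r_T1=4 ✓
   3) LOAD T1:  M=5  r_T1=5
   4) CAS  T1:  M=6  r_T1=5 ✓
   5) LOAD T1:  M=6  r_T1=6
   6) LOAD T0:  M=6  r_T0=6
   7) CAS  T1:  M=7  r_T1=6 ✓
   8) LOAD T1:  M=7  r_T1=7
   9) CAS  T1:  M=8  r_T1=7 ✓
  10) CAS  T0:  M=8  r_T0=6 ✗
  11) LOAD T0:  M=8  r_T0=8
  12) CAS  T0:  M=9  r_T0=8 ✓
  13) LOAD T0:  M=9  r_T0=9
  14) CAS  T0:  M=10  r_T0=9 ✓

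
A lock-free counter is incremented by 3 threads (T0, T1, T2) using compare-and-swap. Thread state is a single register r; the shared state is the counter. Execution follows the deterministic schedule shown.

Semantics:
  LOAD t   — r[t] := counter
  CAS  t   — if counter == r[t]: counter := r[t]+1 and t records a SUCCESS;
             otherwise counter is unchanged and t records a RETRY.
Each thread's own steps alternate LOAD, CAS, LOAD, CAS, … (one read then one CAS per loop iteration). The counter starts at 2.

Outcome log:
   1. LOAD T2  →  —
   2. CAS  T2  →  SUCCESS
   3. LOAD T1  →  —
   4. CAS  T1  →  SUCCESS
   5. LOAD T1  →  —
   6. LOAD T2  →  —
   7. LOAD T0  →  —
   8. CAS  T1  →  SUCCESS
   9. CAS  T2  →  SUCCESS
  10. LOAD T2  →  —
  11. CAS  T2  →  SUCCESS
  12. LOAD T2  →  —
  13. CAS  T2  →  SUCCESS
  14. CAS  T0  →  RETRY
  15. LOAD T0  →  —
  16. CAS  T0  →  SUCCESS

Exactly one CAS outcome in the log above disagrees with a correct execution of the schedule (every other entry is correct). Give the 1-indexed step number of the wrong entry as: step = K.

Correct run:
   1) LOAD T2:  M=2  r_T2=2
   2) CAS  T2:  M=3  r_T2=2 ✓
   3) LOAD T1:  M=3  r_T1=3
   4) CAS  T1:  M=4  r_T1=3 ✓
   5) LOAD T1:  M=4  r_T1=4
   6) LOAD T2:  M=4  r_T2=4
   7) LOAD T0:  M=4  r_T0=4
   8) CAS  T1:  M=5  r_T1=4 ✓
   9) CAS  T2:  M=5  r_T2=4 ✗
  10) LOAD T2:  M=5  r_T2=5
  11) CAS  T2:  M=6  r_T2=5 ✓
  12) LOAD T2:  M=6  r_T2=6
  13) CAS  T2:  M=7  r_T2=6 ✓
  14) CAS  T0:  M=7  r_T0=4 ✗
  15) LOAD T0:  M=7  r_T0=7
  16) CAS  T0:  M=8  r_T0=7 ✓
Flip is step 9.

step = 9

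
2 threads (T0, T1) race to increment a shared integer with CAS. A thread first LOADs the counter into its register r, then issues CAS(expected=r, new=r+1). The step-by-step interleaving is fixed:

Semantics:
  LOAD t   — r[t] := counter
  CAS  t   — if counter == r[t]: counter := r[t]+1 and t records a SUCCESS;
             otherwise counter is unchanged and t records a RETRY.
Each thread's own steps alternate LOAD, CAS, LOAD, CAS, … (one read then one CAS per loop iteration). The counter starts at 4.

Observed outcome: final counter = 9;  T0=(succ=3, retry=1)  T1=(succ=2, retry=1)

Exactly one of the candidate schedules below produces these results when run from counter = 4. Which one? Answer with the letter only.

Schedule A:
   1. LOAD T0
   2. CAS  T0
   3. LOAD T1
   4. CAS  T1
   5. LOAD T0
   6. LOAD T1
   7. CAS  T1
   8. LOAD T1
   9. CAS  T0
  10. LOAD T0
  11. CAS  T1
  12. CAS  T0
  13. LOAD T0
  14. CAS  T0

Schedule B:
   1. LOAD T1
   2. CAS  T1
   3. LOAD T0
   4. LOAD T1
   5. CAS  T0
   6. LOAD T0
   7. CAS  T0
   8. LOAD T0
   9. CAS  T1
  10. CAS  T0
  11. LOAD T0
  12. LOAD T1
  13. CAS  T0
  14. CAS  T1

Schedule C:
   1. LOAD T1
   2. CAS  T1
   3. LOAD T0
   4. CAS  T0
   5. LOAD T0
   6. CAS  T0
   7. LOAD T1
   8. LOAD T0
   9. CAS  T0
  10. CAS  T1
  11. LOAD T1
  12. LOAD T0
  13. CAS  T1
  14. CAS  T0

Tracing schedule C:
#1 T1 reads 4
#2 T1 CAS(4→5) writes; counter now 5
#3 T0 reads 5
#4 T0 CAS(5→6) writes; counter now 6
#5 T0 reads 6
#6 T0 CAS(6→7) writes; counter now 7
#7 T1 reads 7
#8 T0 reads 7
#9 T0 CAS(7→8) writes; counter now 8
#10 T1 CAS(7→8) fails; counter now 8
#11 T1 reads 8
#12 T0 reads 8
#13 T1 CAS(8→9) writes; counter now 9
#14 T0 CAS(8→9) fails; counter now 9

C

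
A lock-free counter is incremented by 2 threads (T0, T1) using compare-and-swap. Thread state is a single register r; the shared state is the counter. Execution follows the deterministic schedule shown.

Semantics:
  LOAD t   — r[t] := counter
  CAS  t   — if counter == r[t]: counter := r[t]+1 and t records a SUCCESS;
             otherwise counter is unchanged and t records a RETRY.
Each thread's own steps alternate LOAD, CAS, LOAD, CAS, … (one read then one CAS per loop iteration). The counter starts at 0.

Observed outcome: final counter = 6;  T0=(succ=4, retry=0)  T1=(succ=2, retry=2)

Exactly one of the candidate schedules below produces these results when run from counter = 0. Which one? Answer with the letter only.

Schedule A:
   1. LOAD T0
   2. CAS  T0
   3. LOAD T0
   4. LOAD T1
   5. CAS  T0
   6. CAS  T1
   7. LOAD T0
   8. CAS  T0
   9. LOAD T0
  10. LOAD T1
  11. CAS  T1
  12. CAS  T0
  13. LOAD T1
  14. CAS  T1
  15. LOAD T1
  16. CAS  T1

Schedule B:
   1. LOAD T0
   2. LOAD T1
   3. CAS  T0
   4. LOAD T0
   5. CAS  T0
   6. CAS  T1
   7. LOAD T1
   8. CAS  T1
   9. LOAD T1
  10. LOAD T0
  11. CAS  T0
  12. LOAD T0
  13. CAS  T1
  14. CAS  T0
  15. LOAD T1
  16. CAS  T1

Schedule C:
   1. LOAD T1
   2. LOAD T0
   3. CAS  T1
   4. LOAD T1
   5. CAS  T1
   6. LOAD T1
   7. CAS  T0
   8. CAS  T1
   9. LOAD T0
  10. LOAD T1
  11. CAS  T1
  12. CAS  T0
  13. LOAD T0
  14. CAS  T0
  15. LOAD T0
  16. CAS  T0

B

Simulating candidate B:
   1) LOAD T0:  M=0  r_T0=0
   2) LOAD T1:  M=0  r_T1=0
   3) CAS  T0:  M=1  r_T0=0 ✓
   4) LOAD T0:  M=1  r_T0=1
   5) CAS  T0:  M=2  r_T0=1 ✓
   6) CAS  T1:  M=2  r_T1=0 ✗
   7) LOAD T1:  M=2  r_T1=2
   8) CAS  T1:  M=3  r_T1=2 ✓
   9) LOAD T1:  M=3  r_T1=3
  10) LOAD T0:  M=3  r_T0=3
  11) CAS  T0:  M=4  r_T0=3 ✓
  12) LOAD T0:  M=4  r_T0=4
  13) CAS  T1:  M=4  r_T1=3 ✗
  14) CAS  T0:  M=5  r_T0=4 ✓
  15) LOAD T1:  M=5  r_T1=5
  16) CAS  T1:  M=6  r_T1=5 ✓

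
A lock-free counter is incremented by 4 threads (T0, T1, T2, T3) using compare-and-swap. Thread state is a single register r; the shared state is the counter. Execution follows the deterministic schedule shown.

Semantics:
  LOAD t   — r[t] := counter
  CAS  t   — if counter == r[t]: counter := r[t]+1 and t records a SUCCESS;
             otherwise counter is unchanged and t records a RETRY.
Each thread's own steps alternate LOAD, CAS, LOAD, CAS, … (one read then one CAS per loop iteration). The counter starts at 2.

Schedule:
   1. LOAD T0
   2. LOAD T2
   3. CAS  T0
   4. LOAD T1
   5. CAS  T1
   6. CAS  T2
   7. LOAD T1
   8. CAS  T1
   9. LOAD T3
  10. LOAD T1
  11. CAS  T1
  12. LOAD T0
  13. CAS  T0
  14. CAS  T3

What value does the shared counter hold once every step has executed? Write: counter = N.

counter = 7

[1] T0.load  rd  (counter 2, T0.r 2)
[2] T2.load  rd  (counter 2, T2.r 2)
[3] T0.cas  hit  (counter 3, T0.r 2)
[4] T1.load  rd  (counter 3, T1.r 3)
[5] T1.cas  hit  (counter 4, T1.r 3)
[6] T2.cas  miss  (counter 4, T2.r 2)
[7] T1.load  rd  (counter 4, T1.r 4)
[8] T1.cas  hit  (counter 5, T1.r 4)
[9] T3.load  rd  (counter 5, T3.r 5)
[10] T1.load  rd  (counter 5, T1.r 5)
[11] T1.cas  hit  (counter 6, T1.r 5)
[12] T0.load  rd  (counter 6, T0.r 6)
[13] T0.cas  hit  (counter 7, T0.r 6)
[14] T3.cas  miss  (counter 7, T3.r 5)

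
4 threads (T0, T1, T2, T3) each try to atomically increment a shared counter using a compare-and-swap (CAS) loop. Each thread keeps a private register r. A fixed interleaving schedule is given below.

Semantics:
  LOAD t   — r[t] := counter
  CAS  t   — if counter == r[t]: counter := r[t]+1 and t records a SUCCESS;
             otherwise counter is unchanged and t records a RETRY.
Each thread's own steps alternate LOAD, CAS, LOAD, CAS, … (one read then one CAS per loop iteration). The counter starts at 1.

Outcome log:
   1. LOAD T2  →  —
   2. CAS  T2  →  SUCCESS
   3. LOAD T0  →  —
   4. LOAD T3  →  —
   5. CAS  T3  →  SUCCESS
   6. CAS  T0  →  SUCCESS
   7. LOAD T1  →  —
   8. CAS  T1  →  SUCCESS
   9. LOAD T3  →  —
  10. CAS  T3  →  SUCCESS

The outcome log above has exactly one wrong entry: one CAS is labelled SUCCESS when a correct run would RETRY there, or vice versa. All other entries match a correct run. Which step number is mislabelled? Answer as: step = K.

Correct run:
#1 T2 reads 1
#2 T2 CAS(1→2) writes; counter now 2
#3 T0 reads 2
#4 T3 reads 2
#5 T3 CAS(2→3) writes; counter now 3
#6 T0 CAS(2→3) fails; counter now 3
#7 T1 reads 3
#8 T1 CAS(3→4) writes; counter now 4
#9 T3 reads 4
#10 T3 CAS(4→5) writes; counter now 5
Mismatch at 6.

step = 6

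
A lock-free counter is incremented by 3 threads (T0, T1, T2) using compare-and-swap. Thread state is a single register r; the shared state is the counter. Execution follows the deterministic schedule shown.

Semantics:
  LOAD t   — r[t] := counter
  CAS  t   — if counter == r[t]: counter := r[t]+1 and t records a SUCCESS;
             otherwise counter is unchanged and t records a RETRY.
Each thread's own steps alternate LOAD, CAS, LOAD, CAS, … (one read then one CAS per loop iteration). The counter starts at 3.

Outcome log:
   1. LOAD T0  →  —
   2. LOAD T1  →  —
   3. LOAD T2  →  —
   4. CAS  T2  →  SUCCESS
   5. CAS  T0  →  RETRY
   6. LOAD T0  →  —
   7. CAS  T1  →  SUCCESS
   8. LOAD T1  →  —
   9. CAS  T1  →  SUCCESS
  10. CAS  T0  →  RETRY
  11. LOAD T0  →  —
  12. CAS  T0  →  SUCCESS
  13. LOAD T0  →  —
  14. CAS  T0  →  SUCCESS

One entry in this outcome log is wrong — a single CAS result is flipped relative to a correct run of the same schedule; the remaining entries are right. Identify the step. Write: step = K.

Correct run:
   1) LOAD T0:  M=3  r_T0=3
   2) LOAD T1:  M=3  r_T1=3
   3) LOAD T2:  M=3  r_T2=3
   4) CAS  T2:  M=4  r_T2=3 ✓
   5) CAS  T0:  M=4  r_T0=3 ✗
   6) LOAD T0:  M=4  r_T0=4
   7) CAS  T1:  M=4  r_T1=3 ✗
   8) LOAD T1:  M=4  r_T1=4
   9) CAS  T1:  M=5  r_T1=4 ✓
  10) CAS  T0:  M=5  r_T0=4 ✗
  11) LOAD T0:  M=5  r_T0=5
  12) CAS  T0:  M=6  r_T0=5 ✓
  13) LOAD T0:  M=6  r_T0=6
  14) CAS  T0:  M=7  r_T0=6 ✓
Flip is step 7.

step = 7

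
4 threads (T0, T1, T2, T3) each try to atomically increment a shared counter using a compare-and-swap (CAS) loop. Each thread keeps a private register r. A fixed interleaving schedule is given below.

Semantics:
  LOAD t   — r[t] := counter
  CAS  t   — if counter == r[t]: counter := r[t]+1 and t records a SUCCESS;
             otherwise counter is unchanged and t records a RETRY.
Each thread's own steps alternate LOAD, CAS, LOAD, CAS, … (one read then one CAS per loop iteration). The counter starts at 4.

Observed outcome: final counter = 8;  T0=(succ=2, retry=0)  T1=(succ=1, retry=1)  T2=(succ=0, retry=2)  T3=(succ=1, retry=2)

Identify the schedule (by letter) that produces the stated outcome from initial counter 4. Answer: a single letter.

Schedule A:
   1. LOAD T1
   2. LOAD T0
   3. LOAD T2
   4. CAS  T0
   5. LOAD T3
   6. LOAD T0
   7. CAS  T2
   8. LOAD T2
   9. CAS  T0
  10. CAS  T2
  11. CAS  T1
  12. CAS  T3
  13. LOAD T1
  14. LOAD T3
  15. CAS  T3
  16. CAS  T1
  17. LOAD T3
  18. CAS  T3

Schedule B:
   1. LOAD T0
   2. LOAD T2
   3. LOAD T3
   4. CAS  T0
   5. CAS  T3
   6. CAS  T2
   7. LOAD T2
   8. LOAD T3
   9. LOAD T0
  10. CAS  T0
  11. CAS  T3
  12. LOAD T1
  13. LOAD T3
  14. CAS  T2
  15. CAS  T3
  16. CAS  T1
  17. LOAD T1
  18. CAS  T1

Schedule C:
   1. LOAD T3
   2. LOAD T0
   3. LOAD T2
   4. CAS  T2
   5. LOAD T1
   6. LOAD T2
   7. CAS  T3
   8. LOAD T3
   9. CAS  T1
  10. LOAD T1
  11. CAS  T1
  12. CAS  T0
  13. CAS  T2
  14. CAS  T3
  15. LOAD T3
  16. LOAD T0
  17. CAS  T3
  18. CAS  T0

Simulating candidate B:
   1) LOAD T0:  M=4  r_T0=4
   2) LOAD T2:  M=4  r_T2=4
   3) LOAD T3:  M=4  r_T3=4
   4) CAS  T0:  M=5  r_T0=4 ✓
   5) CAS  T3:  M=5  r_T3=4 ✗
   6) CAS  T2:  M=5  r_T2=4 ✗
   7) LOAD T2:  M=5  r_T2=5
   8) LOAD T3:  M=5  r_T3=5
   9) LOAD T0:  M=5  r_T0=5
  10) CAS  T0:  M=6  r_T0=5 ✓
  11) CAS  T3:  M=6  r_T3=5 ✗
  12) LOAD T1:  M=6  r_T1=6
  13) LOAD T3:  M=6  r_T3=6
  14) CAS  T2:  M=6  r_T2=5 ✗
  15) CAS  T3:  M=7  r_T3=6 ✓
  16) CAS  T1:  M=7  r_T1=6 ✗
  17) LOAD T1:  M=7  r_T1=7
  18) CAS  T1:  M=8  r_T1=7 ✓

B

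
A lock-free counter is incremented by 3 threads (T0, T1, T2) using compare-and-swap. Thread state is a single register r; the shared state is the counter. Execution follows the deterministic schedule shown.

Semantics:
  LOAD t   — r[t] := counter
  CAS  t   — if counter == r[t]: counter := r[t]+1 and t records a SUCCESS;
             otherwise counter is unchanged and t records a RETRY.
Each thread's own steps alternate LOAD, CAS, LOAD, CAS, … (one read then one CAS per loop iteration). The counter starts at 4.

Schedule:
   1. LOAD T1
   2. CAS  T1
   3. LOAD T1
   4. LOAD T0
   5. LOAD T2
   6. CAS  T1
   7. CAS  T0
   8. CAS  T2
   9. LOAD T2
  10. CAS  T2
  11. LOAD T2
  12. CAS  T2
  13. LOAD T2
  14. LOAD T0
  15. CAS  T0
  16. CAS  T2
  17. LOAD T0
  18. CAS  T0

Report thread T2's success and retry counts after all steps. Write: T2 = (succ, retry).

#1 T1 reads 4
#2 T1 CAS(4→5) writes; counter now 5
#3 T1 reads 5
#4 T0 reads 5
#5 T2 reads 5
#6 T1 CAS(5→6) writes; counter now 6
#7 T0 CAS(5→6) fails; counter now 6
#8 T2 CAS(5→6) fails; counter now 6
#9 T2 reads 6
#10 T2 CAS(6→7) writes; counter now 7
#11 T2 reads 7
#12 T2 CAS(7→8) writes; counter now 8
#13 T2 reads 8
#14 T0 reads 8
#15 T0 CAS(8→9) writes; counter now 9
#16 T2 CAS(8→9) fails; counter now 9
#17 T0 reads 9
#18 T0 CAS(9→10) writes; counter now 10

T2 = (2, 2)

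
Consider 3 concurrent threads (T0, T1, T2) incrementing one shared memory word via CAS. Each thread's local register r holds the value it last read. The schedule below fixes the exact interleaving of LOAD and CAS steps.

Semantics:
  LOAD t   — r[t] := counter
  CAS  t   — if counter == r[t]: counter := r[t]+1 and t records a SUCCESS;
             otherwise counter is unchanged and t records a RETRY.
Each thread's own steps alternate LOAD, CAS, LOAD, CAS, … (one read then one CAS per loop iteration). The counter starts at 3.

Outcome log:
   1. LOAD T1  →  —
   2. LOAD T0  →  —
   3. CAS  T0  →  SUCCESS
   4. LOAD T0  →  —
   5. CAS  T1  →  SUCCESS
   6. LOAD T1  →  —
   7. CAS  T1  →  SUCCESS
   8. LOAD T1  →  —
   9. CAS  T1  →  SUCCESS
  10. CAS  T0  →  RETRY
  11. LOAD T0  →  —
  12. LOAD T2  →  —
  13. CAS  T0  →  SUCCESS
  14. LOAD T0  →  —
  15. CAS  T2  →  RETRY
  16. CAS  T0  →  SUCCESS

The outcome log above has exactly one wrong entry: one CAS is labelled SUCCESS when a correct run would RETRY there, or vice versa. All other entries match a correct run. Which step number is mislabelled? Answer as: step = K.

step = 5

Reference trace:
   1) LOAD T1:  M=3  r_T1=3
   2) LOAD T0:  M=3  r_T0=3
   3) CAS  T0:  M=4  r_T0=3 ✓
   4) LOAD T0:  M=4  r_T0=4
   5) CAS  T1:  M=4  r_T1=3 ✗
   6) LOAD T1:  M=4  r_T1=4
   7) CAS  T1:  M=5  r_T1=4 ✓
   8) LOAD T1:  M=5  r_T1=5
   9) CAS  T1:  M=6  r_T1=5 ✓
  10) CAS  T0:  M=6  r_T0=4 ✗
  11) LOAD T0:  M=6  r_T0=6
  12) LOAD T2:  M=6  r_T2=6
  13) CAS  T0:  M=7  r_T0=6 ✓
  14) LOAD T0:  M=7  r_T0=7
  15) CAS  T2:  M=7  r_T2=6 ✗
  16) CAS  T0:  M=8  r_T0=7 ✓
Flip is step 5.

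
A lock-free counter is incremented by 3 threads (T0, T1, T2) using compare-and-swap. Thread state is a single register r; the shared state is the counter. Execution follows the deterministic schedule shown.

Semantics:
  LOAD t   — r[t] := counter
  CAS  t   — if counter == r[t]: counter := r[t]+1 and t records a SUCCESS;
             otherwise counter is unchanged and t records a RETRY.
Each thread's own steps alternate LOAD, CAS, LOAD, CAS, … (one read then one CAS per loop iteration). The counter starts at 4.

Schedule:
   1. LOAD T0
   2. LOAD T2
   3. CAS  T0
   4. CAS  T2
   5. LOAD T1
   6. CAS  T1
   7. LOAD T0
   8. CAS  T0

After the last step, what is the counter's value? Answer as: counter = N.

counter = 7

   1) LOAD T0:  M=4  r_T0=4
   2) LOAD T2:  M=4  r_T2=4
   3) CAS  T0:  M=5  r_T0=4 ✓
   4) CAS  T2:  M=5  r_T2=4 ✗
   5) LOAD T1:  M=5  r_T1=5
   6) CAS  T1:  M=6  r_T1=5 ✓
   7) LOAD T0:  M=6  r_T0=6
   8) CAS  T0:  M=7  r_T0=6 ✓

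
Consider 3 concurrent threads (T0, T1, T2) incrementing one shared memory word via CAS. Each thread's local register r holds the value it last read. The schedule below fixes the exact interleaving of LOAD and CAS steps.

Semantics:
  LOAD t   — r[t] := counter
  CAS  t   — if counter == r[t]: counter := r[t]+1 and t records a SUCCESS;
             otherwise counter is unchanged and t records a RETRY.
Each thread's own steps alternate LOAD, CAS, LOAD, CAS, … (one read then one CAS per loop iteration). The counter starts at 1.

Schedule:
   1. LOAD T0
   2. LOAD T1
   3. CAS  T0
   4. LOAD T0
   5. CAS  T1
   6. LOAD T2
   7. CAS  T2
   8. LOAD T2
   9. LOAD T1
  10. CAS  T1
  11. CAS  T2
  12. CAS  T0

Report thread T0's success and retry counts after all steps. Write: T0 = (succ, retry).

T0 = (1, 1)

step 1: T0 LOAD ⇒ load; ctr=1 reg=1
step 2: T1 LOAD ⇒ load; ctr=1 reg=1
step 3: T0 CAS ⇒ ok; ctr=2 reg=1
step 4: T0 LOAD ⇒ load; ctr=2 reg=2
step 5: T1 CAS ⇒ retry; ctr=2 reg=1
step 6: T2 LOAD ⇒ load; ctr=2 reg=2
step 7: T2 CAS ⇒ ok; ctr=3 reg=2
step 8: T2 LOAD ⇒ load; ctr=3 reg=3
step 9: T1 LOAD ⇒ load; ctr=3 reg=3
step 10: T1 CAS ⇒ ok; ctr=4 reg=3
step 11: T2 CAS ⇒ retry; ctr=4 reg=3
step 12: T0 CAS ⇒ retry; ctr=4 reg=2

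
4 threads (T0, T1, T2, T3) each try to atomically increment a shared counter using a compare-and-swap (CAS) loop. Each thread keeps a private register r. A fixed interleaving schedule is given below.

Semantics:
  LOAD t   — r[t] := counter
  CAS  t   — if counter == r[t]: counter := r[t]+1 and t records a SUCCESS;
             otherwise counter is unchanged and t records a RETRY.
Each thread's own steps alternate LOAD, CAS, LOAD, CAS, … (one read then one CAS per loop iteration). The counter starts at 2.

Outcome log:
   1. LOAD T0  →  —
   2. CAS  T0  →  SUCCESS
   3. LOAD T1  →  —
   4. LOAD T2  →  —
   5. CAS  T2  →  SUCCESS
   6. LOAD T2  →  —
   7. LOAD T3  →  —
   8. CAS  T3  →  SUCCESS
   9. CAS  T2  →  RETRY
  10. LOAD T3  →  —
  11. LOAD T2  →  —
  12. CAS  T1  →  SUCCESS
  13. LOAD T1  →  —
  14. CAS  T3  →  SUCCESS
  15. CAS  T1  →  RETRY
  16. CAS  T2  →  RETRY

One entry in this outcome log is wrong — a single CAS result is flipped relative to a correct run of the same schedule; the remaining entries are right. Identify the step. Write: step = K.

Correct run:
T0 LOAD — after: cnt=2, r=2 — load
T0 CAS — after: cnt=3, r=2 — ok
T1 LOAD — after: cnt=3, r=3 — load
T2 LOAD — after: cnt=3, r=3 — load
T2 CAS — after: cnt=4, r=3 — ok
T2 LOAD — after: cnt=4, r=4 — load
T3 LOAD — after: cnt=4, r=4 — load
T3 CAS — after: cnt=5, r=4 — ok
T2 CAS — after: cnt=5, r=4 — retry
T3 LOAD — after: cnt=5, r=5 — load
T2 LOAD — after: cnt=5, r=5 — load
T1 CAS — after: cnt=5, r=3 — retry
T1 LOAD — after: cnt=5, r=5 — load
T3 CAS — after: cnt=6, r=5 — ok
T1 CAS — after: cnt=6, r=5 — retry
T2 CAS — after: cnt=6, r=5 — retry
Log disagrees first at step 12.

step = 12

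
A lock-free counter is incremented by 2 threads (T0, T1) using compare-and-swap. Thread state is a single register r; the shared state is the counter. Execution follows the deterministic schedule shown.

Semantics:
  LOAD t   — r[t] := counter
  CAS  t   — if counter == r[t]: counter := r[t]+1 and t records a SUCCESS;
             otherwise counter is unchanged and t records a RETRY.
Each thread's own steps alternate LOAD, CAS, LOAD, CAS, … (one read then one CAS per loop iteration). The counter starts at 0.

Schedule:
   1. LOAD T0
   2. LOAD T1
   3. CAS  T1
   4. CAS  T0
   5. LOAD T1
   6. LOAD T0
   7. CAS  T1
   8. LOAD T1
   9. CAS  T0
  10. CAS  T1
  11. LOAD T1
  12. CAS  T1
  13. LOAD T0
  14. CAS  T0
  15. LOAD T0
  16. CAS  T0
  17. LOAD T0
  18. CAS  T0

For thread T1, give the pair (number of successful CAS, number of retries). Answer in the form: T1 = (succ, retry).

T0 LOAD — after: cnt=0, r=0 — load
T1 LOAD — after: cnt=0, r=0 — load
T1 CAS — after: cnt=1, r=0 — ok
T0 CAS — after: cnt=1, r=0 — retry
T1 LOAD — after: cnt=1, r=1 — load
T0 LOAD — after: cnt=1, r=1 — load
T1 CAS — after: cnt=2, r=1 — ok
T1 LOAD — after: cnt=2, r=2 — load
T0 CAS — after: cnt=2, r=1 — retry
T1 CAS — after: cnt=3, r=2 — ok
T1 LOAD — after: cnt=3, r=3 — load
T1 CAS — after: cnt=4, r=3 — ok
T0 LOAD — after: cnt=4, r=4 — load
T0 CAS — after: cnt=5, r=4 — ok
T0 LOAD — after: cnt=5, r=5 — load
T0 CAS — after: cnt=6, r=5 — ok
T0 LOAD — after: cnt=6, r=6 — load
T0 CAS — after: cnt=7, r=6 — ok

T1 = (4, 0)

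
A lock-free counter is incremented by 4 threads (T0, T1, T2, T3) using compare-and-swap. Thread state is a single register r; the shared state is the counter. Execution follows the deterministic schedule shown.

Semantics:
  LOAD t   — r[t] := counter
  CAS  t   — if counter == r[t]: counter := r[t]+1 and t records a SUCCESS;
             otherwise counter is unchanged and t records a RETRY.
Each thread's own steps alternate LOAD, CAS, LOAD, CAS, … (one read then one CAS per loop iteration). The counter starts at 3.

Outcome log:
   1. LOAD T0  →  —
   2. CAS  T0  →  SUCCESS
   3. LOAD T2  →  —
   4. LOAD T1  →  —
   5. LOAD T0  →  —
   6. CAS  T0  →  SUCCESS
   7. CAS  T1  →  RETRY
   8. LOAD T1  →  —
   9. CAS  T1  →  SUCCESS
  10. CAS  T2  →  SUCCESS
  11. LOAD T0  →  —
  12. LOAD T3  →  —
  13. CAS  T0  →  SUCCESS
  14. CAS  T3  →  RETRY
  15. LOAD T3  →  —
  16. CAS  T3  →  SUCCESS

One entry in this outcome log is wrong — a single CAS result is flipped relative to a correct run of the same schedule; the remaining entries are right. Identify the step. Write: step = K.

Reference trace:
#1 T0 reads 3
#2 T0 CAS(3→4) writes; counter now 4
#3 T2 reads 4
#4 T1 reads 4
#5 T0 reads 4
#6 T0 CAS(4→5) writes; counter now 5
#7 T1 CAS(4→5) fails; counter now 5
#8 T1 reads 5
#9 T1 CAS(5→6) writes; counter now 6
#10 T2 CAS(4→5) fails; counter now 6
#11 T0 reads 6
#12 T3 reads 6
#13 T0 CAS(6→7) writes; counter now 7
#14 T3 CAS(6→7) fails; counter now 7
#15 T3 reads 7
#16 T3 CAS(7→8) writes; counter now 8
Log disagrees first at step 10.

step = 10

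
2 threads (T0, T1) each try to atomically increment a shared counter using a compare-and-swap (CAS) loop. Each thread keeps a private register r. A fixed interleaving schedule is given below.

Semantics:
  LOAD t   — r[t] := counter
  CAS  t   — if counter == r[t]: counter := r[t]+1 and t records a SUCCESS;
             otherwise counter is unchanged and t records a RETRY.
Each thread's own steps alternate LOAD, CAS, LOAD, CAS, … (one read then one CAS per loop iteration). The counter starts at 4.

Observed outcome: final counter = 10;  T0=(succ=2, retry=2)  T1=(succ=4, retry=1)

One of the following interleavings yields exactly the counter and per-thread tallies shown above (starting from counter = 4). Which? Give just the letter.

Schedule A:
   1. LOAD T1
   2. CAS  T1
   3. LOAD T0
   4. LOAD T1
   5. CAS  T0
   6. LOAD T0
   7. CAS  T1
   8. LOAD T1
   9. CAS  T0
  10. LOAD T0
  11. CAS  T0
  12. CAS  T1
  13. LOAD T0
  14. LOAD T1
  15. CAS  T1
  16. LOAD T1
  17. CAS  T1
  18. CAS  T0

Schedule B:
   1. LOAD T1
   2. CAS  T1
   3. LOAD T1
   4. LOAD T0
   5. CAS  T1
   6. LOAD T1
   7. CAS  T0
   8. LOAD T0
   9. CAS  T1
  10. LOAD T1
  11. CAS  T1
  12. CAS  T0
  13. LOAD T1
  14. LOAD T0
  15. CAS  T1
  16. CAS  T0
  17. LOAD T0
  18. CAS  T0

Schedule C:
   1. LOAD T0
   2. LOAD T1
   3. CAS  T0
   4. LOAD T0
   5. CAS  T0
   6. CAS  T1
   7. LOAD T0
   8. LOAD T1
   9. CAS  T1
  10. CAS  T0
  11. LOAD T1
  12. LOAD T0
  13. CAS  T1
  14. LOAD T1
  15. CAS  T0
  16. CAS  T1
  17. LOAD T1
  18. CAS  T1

C

Run C:
T0 LOAD — after: cnt=4, r=4 — load
T1 LOAD — after: cnt=4, r=4 — load
T0 CAS — after: cnt=5, r=4 — ok
T0 LOAD — after: cnt=5, r=5 — load
T0 CAS — after: cnt=6, r=5 — ok
T1 CAS — after: cnt=6, r=4 — retry
T0 LOAD — after: cnt=6, r=6 — load
T1 LOAD — after: cnt=6, r=6 — load
T1 CAS — after: cnt=7, r=6 — ok
T0 CAS — after: cnt=7, r=6 — retry
T1 LOAD — after: cnt=7, r=7 — load
T0 LOAD — after: cnt=7, r=7 — load
T1 CAS — after: cnt=8, r=7 — ok
T1 LOAD — after: cnt=8, r=8 — load
T0 CAS — after: cnt=8, r=7 — retry
T1 CAS — after: cnt=9, r=8 — ok
T1 LOAD — after: cnt=9, r=9 — load
T1 CAS — after: cnt=10, r=9 — ok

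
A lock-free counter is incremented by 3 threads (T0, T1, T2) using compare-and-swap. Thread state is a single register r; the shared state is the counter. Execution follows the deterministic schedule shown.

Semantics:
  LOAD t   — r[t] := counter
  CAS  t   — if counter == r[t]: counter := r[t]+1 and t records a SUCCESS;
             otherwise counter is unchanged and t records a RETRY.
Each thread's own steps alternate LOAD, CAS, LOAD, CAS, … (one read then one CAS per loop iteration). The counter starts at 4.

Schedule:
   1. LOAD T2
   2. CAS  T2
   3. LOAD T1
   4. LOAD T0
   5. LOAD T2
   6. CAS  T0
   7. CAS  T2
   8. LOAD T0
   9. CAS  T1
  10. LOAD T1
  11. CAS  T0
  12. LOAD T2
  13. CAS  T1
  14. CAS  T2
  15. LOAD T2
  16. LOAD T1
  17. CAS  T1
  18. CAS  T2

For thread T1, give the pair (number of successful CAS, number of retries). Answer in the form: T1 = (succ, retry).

[1] T2.load  rd  (counter 4, T2.r 4)
[2] T2.cas  hit  (counter 5, T2.r 4)
[3] T1.load  rd  (counter 5, T1.r 5)
[4] T0.load  rd  (counter 5, T0.r 5)
[5] T2.load  rd  (counter 5, T2.r 5)
[6] T0.cas  hit  (counter 6, T0.r 5)
[7] T2.cas  miss  (counter 6, T2.r 5)
[8] T0.load  rd  (counter 6, T0.r 6)
[9] T1.cas  miss  (counter 6, T1.r 5)
[10] T1.load  rd  (counter 6, T1.r 6)
[11] T0.cas  hit  (counter 7, T0.r 6)
[12] T2.load  rd  (counter 7, T2.r 7)
[13] T1.cas  miss  (counter 7, T1.r 6)
[14] T2.cas  hit  (counter 8, T2.r 7)
[15] T2.load  rd  (counter 8, T2.r 8)
[16] T1.load  rd  (counter 8, T1.r 8)
[17] T1.cas  hit  (counter 9, T1.r 8)
[18] T2.cas  miss  (counter 9, T2.r 8)

T1 = (1, 2)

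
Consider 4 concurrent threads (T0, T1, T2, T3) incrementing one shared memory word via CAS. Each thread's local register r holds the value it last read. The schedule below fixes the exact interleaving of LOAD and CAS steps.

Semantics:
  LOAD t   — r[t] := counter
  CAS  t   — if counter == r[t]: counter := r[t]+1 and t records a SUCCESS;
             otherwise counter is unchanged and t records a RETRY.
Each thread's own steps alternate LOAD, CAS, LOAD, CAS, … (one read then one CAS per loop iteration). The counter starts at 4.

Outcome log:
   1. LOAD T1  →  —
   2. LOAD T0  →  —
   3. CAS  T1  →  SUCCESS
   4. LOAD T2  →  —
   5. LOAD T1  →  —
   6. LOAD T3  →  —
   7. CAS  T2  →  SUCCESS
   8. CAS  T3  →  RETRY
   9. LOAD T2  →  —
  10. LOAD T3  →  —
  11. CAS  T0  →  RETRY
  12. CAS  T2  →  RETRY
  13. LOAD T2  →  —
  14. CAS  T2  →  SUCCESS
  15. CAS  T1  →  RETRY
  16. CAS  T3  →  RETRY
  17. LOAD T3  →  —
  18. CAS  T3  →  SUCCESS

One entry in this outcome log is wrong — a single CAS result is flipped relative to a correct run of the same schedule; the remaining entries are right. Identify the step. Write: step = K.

step = 12

Re-executing:
T1 LOAD — after: cnt=4, r=4 — load
T0 LOAD — after: cnt=4, r=4 — load
T1 CAS — after: cnt=5, r=4 — ok
T2 LOAD — after: cnt=5, r=5 — load
T1 LOAD — after: cnt=5, r=5 — load
T3 LOAD — after: cnt=5, r=5 — load
T2 CAS — after: cnt=6, r=5 — ok
T3 CAS — after: cnt=6, r=5 — retry
T2 LOAD — after: cnt=6, r=6 — load
T3 LOAD — after: cnt=6, r=6 — load
T0 CAS — after: cnt=6, r=4 — retry
T2 CAS — after: cnt=7, r=6 — ok
T2 LOAD — after: cnt=7, r=7 — load
T2 CAS — after: cnt=8, r=7 — ok
T1 CAS — after: cnt=8, r=5 — retry
T3 CAS — after: cnt=8, r=6 — retry
T3 LOAD — after: cnt=8, r=8 — load
T3 CAS — after: cnt=9, r=8 — ok
Mismatch at 12.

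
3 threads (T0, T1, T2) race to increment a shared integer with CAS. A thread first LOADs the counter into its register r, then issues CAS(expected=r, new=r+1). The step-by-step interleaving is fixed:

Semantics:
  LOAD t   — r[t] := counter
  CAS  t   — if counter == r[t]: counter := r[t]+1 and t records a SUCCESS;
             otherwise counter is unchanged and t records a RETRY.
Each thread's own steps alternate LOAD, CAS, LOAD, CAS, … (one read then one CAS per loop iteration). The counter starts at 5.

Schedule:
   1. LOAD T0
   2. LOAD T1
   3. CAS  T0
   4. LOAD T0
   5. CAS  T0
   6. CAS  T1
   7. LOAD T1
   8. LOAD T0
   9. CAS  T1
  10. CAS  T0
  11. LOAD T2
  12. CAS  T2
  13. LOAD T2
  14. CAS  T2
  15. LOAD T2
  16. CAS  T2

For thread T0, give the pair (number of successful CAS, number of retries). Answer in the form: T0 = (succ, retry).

T0 = (2, 1)

T0 LOAD — after: cnt=5, r=5 — load
T1 LOAD — after: cnt=5, r=5 — load
T0 CAS — after: cnt=6, r=5 — ok
T0 LOAD — after: cnt=6, r=6 — load
T0 CAS — after: cnt=7, r=6 — ok
T1 CAS — after: cnt=7, r=5 — retry
T1 LOAD — after: cnt=7, r=7 — load
T0 LOAD — after: cnt=7, r=7 — load
T1 CAS — after: cnt=8, r=7 — ok
T0 CAS — after: cnt=8, r=7 — retry
T2 LOAD — after: cnt=8, r=8 — load
T2 CAS — after: cnt=9, r=8 — ok
T2 LOAD — after: cnt=9, r=9 — load
T2 CAS — after: cnt=10, r=9 — ok
T2 LOAD — after: cnt=10, r=10 — load
T2 CAS — after: cnt=11, r=10 — ok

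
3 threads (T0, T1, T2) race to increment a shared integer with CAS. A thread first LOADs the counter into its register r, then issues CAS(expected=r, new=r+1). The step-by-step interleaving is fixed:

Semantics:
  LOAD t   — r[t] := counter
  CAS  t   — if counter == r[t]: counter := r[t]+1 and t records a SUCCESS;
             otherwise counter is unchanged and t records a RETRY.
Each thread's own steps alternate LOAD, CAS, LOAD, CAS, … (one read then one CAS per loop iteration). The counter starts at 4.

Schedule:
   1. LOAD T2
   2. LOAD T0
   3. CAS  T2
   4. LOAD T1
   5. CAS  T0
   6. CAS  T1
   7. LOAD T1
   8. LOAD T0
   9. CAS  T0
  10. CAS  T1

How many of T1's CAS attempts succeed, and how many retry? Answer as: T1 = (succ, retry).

T1 = (1, 1)

   1) LOAD T2:  M=4  r_T2=4
   2) LOAD T0:  M=4  r_T0=4
   3) CAS  T2:  M=5  r_T2=4 ✓
   4) LOAD T1:  M=5  r_T1=5
   5) CAS  T0:  M=5  r_T0=4 ✗
   6) CAS  T1:  M=6  r_T1=5 ✓
   7) LOAD T1:  M=6  r_T1=6
   8) LOAD T0:  M=6  r_T0=6
   9) CAS  T0:  M=7  r_T0=6 ✓
  10) CAS  T1:  M=7  r_T1=6 ✗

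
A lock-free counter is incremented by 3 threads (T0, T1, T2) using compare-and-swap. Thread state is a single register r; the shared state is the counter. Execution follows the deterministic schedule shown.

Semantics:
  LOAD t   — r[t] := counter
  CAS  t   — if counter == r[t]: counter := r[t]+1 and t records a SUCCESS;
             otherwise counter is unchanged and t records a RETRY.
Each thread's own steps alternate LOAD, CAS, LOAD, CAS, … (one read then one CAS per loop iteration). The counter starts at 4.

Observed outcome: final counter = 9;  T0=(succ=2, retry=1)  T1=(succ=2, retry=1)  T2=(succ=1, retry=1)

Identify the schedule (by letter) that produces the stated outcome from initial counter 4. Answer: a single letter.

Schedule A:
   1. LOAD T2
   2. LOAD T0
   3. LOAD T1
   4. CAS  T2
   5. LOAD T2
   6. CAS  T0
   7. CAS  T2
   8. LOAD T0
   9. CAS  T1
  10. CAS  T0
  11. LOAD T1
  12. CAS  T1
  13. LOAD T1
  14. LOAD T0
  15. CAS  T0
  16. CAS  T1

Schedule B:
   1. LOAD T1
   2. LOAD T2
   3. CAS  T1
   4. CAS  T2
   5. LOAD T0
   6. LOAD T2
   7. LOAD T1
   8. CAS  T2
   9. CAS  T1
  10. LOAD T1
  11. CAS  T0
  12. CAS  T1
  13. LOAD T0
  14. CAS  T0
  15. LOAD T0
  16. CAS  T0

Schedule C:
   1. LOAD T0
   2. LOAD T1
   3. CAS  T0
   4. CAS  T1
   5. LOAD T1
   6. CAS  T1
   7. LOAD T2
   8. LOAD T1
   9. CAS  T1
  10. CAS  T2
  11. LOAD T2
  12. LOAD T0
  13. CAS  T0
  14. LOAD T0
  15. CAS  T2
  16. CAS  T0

B

Simulating candidate B:
   1) LOAD T1:  M=4  r_T1=4
   2) LOAD T2:  M=4  r_T2=4
   3) CAS  T1:  M=5  r_T1=4 ✓
   4) CAS  T2:  M=5  r_T2=4 ✗
   5) LOAD T0:  M=5  r_T0=5
   6) LOAD T2:  M=5  r_T2=5
   7) LOAD T1:  M=5  r_T1=5
   8) CAS  T2:  M=6  r_T2=5 ✓
   9) CAS  T1:  M=6  r_T1=5 ✗
  10) LOAD T1:  M=6  r_T1=6
  11) CAS  T0:  M=6  r_T0=5 ✗
  12) CAS  T1:  M=7  r_T1=6 ✓
  13) LOAD T0:  M=7  r_T0=7
  14) CAS  T0:  M=8  r_T0=7 ✓
  15) LOAD T0:  M=8  r_T0=8
  16) CAS  T0:  M=9  r_T0=8 ✓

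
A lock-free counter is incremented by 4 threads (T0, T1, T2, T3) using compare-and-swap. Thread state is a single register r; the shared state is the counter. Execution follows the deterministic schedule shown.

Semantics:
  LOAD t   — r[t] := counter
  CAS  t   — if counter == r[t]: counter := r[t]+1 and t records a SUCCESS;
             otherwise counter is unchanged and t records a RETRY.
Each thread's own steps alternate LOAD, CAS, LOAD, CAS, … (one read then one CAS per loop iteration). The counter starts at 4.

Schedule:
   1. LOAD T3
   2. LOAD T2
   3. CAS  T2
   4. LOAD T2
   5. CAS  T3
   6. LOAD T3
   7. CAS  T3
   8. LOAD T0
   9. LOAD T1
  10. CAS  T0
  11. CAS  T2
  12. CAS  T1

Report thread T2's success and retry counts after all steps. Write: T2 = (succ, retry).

   1) LOAD T3:  M=4  r_T3=4
   2) LOAD T2:  M=4  r_T2=4
   3) CAS  T2:  M=5  r_T2=4 ✓
   4) LOAD T2:  M=5  r_T2=5
   5) CAS  T3:  M=5  r_T3=4 ✗
   6) LOAD T3:  M=5  r_T3=5
   7) CAS  T3:  M=6  r_T3=5 ✓
   8) LOAD T0:  M=6  r_T0=6
   9) LOAD T1:  M=6  r_T1=6
  10) CAS  T0:  M=7  r_T0=6 ✓
  11) CAS  T2:  M=7  r_T2=5 ✗
  12) CAS  T1:  M=7  r_T1=6 ✗

T2 = (1, 1)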